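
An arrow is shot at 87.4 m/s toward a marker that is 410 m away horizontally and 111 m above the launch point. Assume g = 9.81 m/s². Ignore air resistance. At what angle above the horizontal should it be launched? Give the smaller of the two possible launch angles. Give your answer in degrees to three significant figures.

Trajectory: y = x tanθ − g x² (1 + tan²θ)/(2v₀²). With x = 410, y = 111, v₀ = 87.4, g = 9.81:
107.9 tan²θ − 410 tanθ + (218.9) = 0.
tanθ = [410 ± √(410² − 4 × 107.9 × (218.9))] / (2 × 107.9) = (410 ± 271.2) / 215.9, giving tanθ = 0.6428 or 3.156.
θ = 32.73° or 72.42°; the smaller is 32.73°.

32.7°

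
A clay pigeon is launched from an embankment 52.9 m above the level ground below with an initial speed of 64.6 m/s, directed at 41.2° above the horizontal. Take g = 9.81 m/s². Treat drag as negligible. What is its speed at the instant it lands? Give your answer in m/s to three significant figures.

vₓ = 64.60 cos 41.2° = 48.61 m/s; v_y0 = 64.60 sin 41.2° = 42.55 m/s.
The projectile lands when y = 52.9 + (42.55) t − ½·9.81·t² = 0. Positive root: t = (42.55 + √(42.55² + 2·9.81·52.9)) / 9.81 = (42.55 + 53.37) / 9.81 = 9.778 s.
Vertical velocity at impact: v_y = v_y0 − g t = 42.55 − 9.81 × 9.778 = −53.37 m/s.
Speed: |v| = √(vₓ² + v_y²) = √(48.61² + 53.37²) = 72.19 m/s.

72.2 m/s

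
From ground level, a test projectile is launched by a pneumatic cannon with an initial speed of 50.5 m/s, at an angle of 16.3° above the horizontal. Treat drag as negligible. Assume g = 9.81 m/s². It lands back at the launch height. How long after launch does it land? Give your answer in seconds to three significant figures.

Components: vₓ = 50.50 cos 16.3° = 48.47 m/s, v_y0 = 50.50 sin 16.3° = 14.17 m/s.
Landing at launch height ⇒ T = 2 v_y0 / g = 2 × 14.17 / 9.81 = 2.890 s.

2.89 s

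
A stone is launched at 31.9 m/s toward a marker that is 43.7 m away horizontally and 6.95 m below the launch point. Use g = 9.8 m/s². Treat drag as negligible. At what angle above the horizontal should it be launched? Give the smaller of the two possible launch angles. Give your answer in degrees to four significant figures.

Trajectory: y = x tanθ − g x² (1 + tan²θ)/(2v₀²). With x = 43.7, y = −6.95, v₀ = 31.9, g = 9.80:
9.196 tan²θ − 43.7 tanθ + (2.246) = 0.
tanθ = [43.7 ± √(43.7² − 4 × 9.196 × (2.246))] / (2 × 9.196) = (43.7 ± 42.74) / 18.39, giving tanθ = 0.05195 or 4.700.
θ = 2.974° or 77.99°; the smaller is 2.974°.

2.974°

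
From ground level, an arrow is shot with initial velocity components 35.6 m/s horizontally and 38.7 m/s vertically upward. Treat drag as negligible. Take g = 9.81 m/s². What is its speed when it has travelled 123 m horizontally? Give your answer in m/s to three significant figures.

35.9 m/s

Time to reach x = 123 m: t = x/vₓ = 123/35.60 = 3.455 s.
Vertical velocity there: v_y = v_y0 − g t = 38.70 − 9.81 × 3.455 = 4.806 m/s.
Speed: √(vₓ² + v_y²) = √(35.60² + 4.806²) = 35.92 m/s.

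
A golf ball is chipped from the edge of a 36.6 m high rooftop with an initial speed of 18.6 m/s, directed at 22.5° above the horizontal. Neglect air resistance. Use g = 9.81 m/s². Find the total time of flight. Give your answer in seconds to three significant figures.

3.55 s

Horizontal component vₓ = 18.60 cos 22.5° = 17.18 m/s; vertical v_y0 = 18.60 sin 22.5° = 7.118 m/s.
Vertical motion (up positive, ground at y = 0): 4.905 t² − (7.118) t − 36.6 = 0, so t = (7.118 + √(7.118² + 2·9.81·36.6)) / 9.81 = (7.118 + 27.73) / 9.81 = 3.552 s.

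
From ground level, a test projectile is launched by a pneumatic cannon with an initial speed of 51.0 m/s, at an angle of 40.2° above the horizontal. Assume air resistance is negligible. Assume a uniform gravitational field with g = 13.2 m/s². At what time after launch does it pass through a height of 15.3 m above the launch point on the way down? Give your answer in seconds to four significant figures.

Horizontal component vₓ = 51.00 cos 40.2° = 38.95 m/s; vertical v_y0 = 51.00 sin 40.2° = 32.92 m/s.
Set y = v_y0 t − ½ g t² = 15.3: 6.600 t² − 32.92 t + 15.3 = 0.
Quadratic formula: t = (32.92 ± √679.70) / 13.2 = (32.92 ± 26.07) / 13.2 → t = 0.5187 s or 4.469 s.
The descending-branch root is 4.469 s.

4.469 s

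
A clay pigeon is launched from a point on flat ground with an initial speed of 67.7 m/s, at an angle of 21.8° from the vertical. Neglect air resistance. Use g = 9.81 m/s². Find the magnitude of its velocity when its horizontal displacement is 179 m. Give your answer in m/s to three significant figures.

vₓ = 67.70 sin 21.8° = 25.14 m/s; v_y0 = 67.70 cos 21.8° = 62.86 m/s.
x = vₓ t ⇒ t = 179/25.14 = 7.120 s.
Vertical velocity there: v_y = v_y0 − g t = 62.86 − 9.81 × 7.120 = −6.986 m/s.
Speed: √(vₓ² + v_y²) = √(25.14² + 6.986²) = 26.09 m/s.

26.1 m/s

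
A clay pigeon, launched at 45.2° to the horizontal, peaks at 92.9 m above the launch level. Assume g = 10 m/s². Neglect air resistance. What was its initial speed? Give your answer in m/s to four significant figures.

At the peak v_y = 0, so v_y0 = √(2gH) = √(2 × 10.0 × 92.9) = 43.10 m/s.
v_y0 = v₀ sin θ ⇒ v₀ = 43.10 / sin 45.2° = 60.75 m/s.

60.75 m/s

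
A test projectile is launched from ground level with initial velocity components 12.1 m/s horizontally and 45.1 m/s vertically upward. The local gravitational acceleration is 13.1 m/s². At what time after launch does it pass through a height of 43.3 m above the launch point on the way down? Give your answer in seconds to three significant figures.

5.73 s

Height y(t) = 45.10 t − 6.550 t² = 43.3 gives 6.550 t² − 45.10 t + 43.3 = 0.
t = [45.10 ± √(45.10² − 2·13.1·43.3)] / 13.1 = (45.10 ± 29.99) / 13.1, so t = 1.153 s or t = 5.732 s.
The descending-branch root is 5.732 s.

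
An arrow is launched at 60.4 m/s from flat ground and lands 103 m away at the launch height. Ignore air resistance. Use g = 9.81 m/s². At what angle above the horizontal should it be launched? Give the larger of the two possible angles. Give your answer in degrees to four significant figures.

Level-ground range R = v₀² sin(2θ)/g ⇒ sin(2θ) = gR/v₀² = 9.81 × 103 / 60.4² = 0.2770.
2θ = 16.08° or 180° − 16.08° = 163.9°, so θ = 8.040° or 81.96°.
The larger angle is 81.96°.

81.96°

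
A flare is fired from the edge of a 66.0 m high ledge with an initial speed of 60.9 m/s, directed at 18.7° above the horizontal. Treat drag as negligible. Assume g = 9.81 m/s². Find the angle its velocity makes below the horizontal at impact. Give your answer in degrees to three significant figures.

Components: vₓ = 60.90 cos 18.7° = 57.69 m/s, v_y0 = 60.90 sin 18.7° = 19.53 m/s.
The projectile lands when y = 66.0 + (19.53) t − ½·9.81·t² = 0. Positive root: t = (19.53 + √(19.53² + 2·9.81·66.0)) / 9.81 = (19.53 + 40.94) / 9.81 = 6.164 s.
At impact: v_y = v_y0 − g t = −40.94 m/s; vₓ = 57.69 m/s.
Angle below horizontal: arctan(|v_y|/vₓ) = arctan(40.94/57.69) = 35.36°.

35.4°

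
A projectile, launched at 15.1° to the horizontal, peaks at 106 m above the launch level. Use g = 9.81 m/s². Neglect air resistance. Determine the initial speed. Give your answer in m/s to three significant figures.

175 m/s

At the peak v_y = 0, so v_y0 = √(2gH) = √(2 × 9.81 × 106) = 45.60 m/s.
v_y0 = v₀ sin θ ⇒ v₀ = 45.60 / sin 15.1° = 175.1 m/s.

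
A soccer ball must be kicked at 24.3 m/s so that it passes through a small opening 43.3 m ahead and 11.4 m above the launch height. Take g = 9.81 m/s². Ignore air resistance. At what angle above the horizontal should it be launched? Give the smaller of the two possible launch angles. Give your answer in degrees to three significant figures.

Trajectory: y = x tanθ − g x² (1 + tan²θ)/(2v₀²). With x = 43.3, y = 11.4, v₀ = 24.3, g = 9.81:
15.57 tan²θ − 43.3 tanθ + (26.97) = 0.
tanθ = [43.3 ± √(43.3² − 4 × 15.57 × (26.97))] / (2 × 15.57) = (43.3 ± 13.95) / 31.15, giving tanθ = 0.9424 or 1.838.
θ = 43.30° or 61.45°; the smaller is 43.30°.

43.3°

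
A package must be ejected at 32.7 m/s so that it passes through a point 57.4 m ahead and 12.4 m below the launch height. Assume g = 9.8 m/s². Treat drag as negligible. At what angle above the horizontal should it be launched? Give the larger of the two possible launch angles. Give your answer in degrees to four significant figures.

Trajectory: y = x tanθ − g x² (1 + tan²θ)/(2v₀²). With x = 57.4, y = −12.4, v₀ = 32.7, g = 9.80:
15.10 tan²θ − 57.4 tanθ + (2.698) = 0.
tanθ = [57.4 ± √(57.4² − 4 × 15.10 × (2.698))] / (2 × 15.10) = (57.4 ± 55.96) / 30.20, giving tanθ = 0.04760 or 3.754.
θ = 2.725° or 75.08°; the larger is 75.08°.

75.08°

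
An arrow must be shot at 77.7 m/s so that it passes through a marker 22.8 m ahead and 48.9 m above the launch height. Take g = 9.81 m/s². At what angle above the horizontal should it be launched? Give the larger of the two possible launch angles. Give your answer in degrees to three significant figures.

Trajectory: y = x tanθ − g x² (1 + tan²θ)/(2v₀²). With x = 22.8, y = 48.9, v₀ = 77.7, g = 9.81:
0.4223 tan²θ − 22.8 tanθ + (49.32) = 0.
tanθ = [22.8 ± √(22.8² − 4 × 0.4223 × (49.32))] / (2 × 0.4223) = (22.8 ± 20.89) / 0.8447, giving tanθ = 2.258 or 51.73.
θ = 66.11° or 88.89°; the larger is 88.89°.

88.9°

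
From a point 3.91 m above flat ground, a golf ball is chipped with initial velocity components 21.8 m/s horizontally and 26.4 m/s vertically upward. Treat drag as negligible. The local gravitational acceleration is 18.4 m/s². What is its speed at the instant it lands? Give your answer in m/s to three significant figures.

With up positive and y = 0 at the ground: y(t) = 3.91 + (26.40) t − 9.200 t². Setting y = 0 and taking the positive root: t = [26.40 + √(26.40² + 2·18.4·3.91)] / 18.4 = (26.40 + 29.00) / 18.4 = 3.011 s.
Vertical velocity at impact: v_y = v_y0 − g t = 26.40 − 18.4 × 3.011 = −29.00 m/s.
Speed: |v| = √(vₓ² + v_y²) = √(21.80² + 29.00²) = 36.28 m/s.

36.3 m/s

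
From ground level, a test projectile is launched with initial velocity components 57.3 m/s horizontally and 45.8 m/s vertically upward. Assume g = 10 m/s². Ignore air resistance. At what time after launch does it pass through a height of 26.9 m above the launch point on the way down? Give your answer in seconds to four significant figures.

Set y = v_y0 t − ½ g t² = 26.9: 5.000 t² − 45.80 t + 26.9 = 0.
t = [45.80 ± √(45.80² − 2·10.0·26.9)] / 10.0 = (45.80 ± 39.49) / 10.0, so t = 0.6308 s or t = 8.529 s.
The descending-branch root is 8.529 s.

8.529 s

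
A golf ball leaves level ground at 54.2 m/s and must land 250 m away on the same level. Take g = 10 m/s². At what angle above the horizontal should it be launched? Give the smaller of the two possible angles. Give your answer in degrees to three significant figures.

R = v₀² sin 2θ / g gives sin 2θ = gR/v₀² = 10.0·250/54.2² = 0.8510.
2θ = 58.32° or 180° − 58.32° = 121.7°, so θ = 29.16° or 60.84°.
The smaller angle is 29.16°.

29.2°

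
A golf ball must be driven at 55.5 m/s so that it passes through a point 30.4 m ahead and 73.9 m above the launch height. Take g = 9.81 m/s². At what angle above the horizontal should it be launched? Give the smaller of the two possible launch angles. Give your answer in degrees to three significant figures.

70.9°

Trajectory: y = x tanθ − g x² (1 + tan²θ)/(2v₀²). With x = 30.4, y = 73.9, v₀ = 55.5, g = 9.81:
1.472 tan²θ − 30.4 tanθ + (75.37) = 0.
tanθ = [30.4 ± √(30.4² − 4 × 1.472 × (75.37))] / (2 × 1.472) = (30.4 ± 21.92) / 2.943, giving tanθ = 2.881 or 17.78.
θ = 70.86° or 86.78°; the smaller is 70.86°.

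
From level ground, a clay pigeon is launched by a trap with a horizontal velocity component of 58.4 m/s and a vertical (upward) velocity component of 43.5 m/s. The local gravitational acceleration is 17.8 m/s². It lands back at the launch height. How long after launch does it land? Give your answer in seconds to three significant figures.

4.89 s

It returns to y = 0 when t = 2 v_y0 / g = 2(43.50)/17.8 = 4.888 s.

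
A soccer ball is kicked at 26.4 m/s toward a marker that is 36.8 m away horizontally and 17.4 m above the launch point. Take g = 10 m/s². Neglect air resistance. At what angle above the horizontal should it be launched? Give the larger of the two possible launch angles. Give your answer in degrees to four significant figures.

70.26°

Trajectory: y = x tanθ − g x² (1 + tan²θ)/(2v₀²). With x = 36.8, y = 17.4, v₀ = 26.4, g = 10.0:
9.715 tan²θ − 36.8 tanθ + (27.12) = 0.
tanθ = [36.8 ± √(36.8² − 4 × 9.715 × (27.12))] / (2 × 9.715) = (36.8 ± 17.33) / 19.43, giving tanθ = 1.002 or 2.786.
θ = 45.05° or 70.26°; the larger is 70.26°.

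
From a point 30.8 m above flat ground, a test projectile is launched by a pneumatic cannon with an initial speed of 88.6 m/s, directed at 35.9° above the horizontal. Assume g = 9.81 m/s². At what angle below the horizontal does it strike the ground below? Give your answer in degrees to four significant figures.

38.69°

Components: vₓ = 88.60 cos 35.9° = 71.77 m/s, v_y0 = 88.60 sin 35.9° = 51.95 m/s.
Vertical motion (up positive, ground at y = 0): 4.905 t² − (51.95) t − 30.8 = 0, so t = (51.95 + √(51.95² + 2·9.81·30.8)) / 9.81 = (51.95 + 57.47) / 9.81 = 11.15 s.
At impact: v_y = v_y0 − g t = −57.47 m/s; vₓ = 71.77 m/s.
Angle below horizontal: arctan(|v_y|/vₓ) = arctan(57.47/71.77) = 38.69°.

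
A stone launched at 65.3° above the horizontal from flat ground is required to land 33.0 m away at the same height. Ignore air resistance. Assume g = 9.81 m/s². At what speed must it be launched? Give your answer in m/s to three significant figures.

On level ground R = v₀² sin 2θ / g ⇒ v₀ = √(gR / sin 2θ).
v₀ = √(9.81 × 33.0 / sin 130.6°) = √(323.7 / 0.7593) = √426.37 = 20.65 m/s.

20.6 m/s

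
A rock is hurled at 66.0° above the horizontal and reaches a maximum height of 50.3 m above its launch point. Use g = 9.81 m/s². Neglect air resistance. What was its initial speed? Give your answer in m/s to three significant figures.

At the peak v_y = 0, so v_y0 = √(2gH) = √(2 × 9.81 × 50.3) = 31.41 m/s.
v_y0 = v₀ sin θ ⇒ v₀ = 31.41 / sin 66.0° = 34.39 m/s.

34.4 m/s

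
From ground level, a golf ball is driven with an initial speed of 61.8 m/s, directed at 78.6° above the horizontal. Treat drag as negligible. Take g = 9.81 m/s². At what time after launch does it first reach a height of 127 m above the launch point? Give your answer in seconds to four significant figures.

Resolve: vₓ = 61.80 cos 78.6° = 12.22 m/s and v_y0 = 61.80 sin 78.6° = 60.58 m/s.
Set y = v_y0 t − ½ g t² = 127: 4.905 t² − 60.58 t + 127 = 0.
t = [60.58 ± √(60.58² − 2·9.81·127)] / 9.81 = (60.58 ± 34.33) / 9.81, so t = 2.676 s or t = 9.675 s.
The first (ascending) time is 2.676 s.

2.676 s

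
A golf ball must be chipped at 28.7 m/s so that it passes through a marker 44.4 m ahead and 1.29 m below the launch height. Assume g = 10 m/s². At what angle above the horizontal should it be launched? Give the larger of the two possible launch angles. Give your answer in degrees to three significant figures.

Trajectory: y = x tanθ − g x² (1 + tan²θ)/(2v₀²). With x = 44.4, y = −1.29, v₀ = 28.7, g = 10.0:
11.97 tan²θ − 44.4 tanθ + (10.68) = 0.
tanθ = [44.4 ± √(44.4² − 4 × 11.97 × (10.68))] / (2 × 11.97) = (44.4 ± 38.21) / 23.93, giving tanθ = 0.2585 or 3.452.
θ = 14.49° or 73.84°; the larger is 73.84°.

73.8°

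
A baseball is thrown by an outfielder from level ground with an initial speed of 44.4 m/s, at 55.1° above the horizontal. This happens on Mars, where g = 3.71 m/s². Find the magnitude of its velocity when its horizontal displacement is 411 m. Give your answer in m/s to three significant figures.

Resolve: vₓ = 44.40 cos 55.1° = 25.40 m/s and v_y0 = 44.40 sin 55.1° = 36.41 m/s.
Time to reach x = 411 m: t = x/vₓ = 411/25.40 = 16.18 s.
Vertical velocity there: v_y = v_y0 − g t = 36.41 − 3.71 × 16.18 = −23.61 m/s.
Speed: √(vₓ² + v_y²) = √(25.40² + 23.61²) = 34.68 m/s.

34.7 m/s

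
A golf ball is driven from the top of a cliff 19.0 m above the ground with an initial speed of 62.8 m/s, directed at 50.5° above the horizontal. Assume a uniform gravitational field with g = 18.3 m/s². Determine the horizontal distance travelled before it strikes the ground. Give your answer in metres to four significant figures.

226.2 m

vₓ = 62.80 cos 50.5° = 39.95 m/s; v_y0 = 62.80 sin 50.5° = 48.46 m/s.
The projectile lands when y = 19.0 + (48.46) t − ½·18.3·t² = 0. Positive root: t = (48.46 + √(48.46² + 2·18.3·19.0)) / 18.3 = (48.46 + 55.17) / 18.3 = 5.663 s.
Horizontal distance: R = vₓ t = 39.95 × 5.663 = 226.2 m.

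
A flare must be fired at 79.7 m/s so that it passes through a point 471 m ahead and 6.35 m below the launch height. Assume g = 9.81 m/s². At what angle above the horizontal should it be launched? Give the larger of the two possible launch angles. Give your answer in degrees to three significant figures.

66.8°

Trajectory: y = x tanθ − g x² (1 + tan²θ)/(2v₀²). With x = 471, y = −6.35, v₀ = 79.7, g = 9.81:
171.3 tan²θ − 471 tanθ + (165.0) = 0.
tanθ = [471 ± √(471² − 4 × 171.3 × (165.0))] / (2 × 171.3) = (471 ± 329.9) / 342.6, giving tanθ = 0.4119 or 2.338.
θ = 22.39° or 66.84°; the larger is 66.84°.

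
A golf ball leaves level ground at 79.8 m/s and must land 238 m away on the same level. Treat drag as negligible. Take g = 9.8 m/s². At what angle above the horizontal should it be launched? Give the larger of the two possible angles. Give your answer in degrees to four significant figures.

From R = (v₀²/g) sin 2θ: sin 2θ = 9.80 × 238 / 6368.0 = 0.3663.
2θ = 21.49° or 180° − 21.49° = 158.5°, so θ = 10.74° or 79.26°.
The larger angle is 79.26°.

79.26°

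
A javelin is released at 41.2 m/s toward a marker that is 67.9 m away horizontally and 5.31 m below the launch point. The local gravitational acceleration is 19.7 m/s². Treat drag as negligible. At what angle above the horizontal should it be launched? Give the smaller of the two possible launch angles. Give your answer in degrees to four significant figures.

Trajectory: y = x tanθ − g x² (1 + tan²θ)/(2v₀²). With x = 67.9, y = −5.31, v₀ = 41.2, g = 19.7:
26.75 tan²θ − 67.9 tanθ + (21.44) = 0.
tanθ = [67.9 ± √(67.9² − 4 × 26.75 × (21.44))] / (2 × 26.75) = (67.9 ± 48.12) / 53.51, giving tanθ = 0.3696 or 2.168.
θ = 20.29° or 65.24°; the smaller is 20.29°.

20.29°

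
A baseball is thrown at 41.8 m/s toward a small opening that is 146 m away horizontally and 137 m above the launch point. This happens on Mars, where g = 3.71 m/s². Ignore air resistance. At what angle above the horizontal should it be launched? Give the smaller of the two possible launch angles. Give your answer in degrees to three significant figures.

Trajectory: y = x tanθ − g x² (1 + tan²θ)/(2v₀²). With x = 146, y = 137, v₀ = 41.8, g = 3.71:
22.63 tan²θ − 146 tanθ + (159.6) = 0.
tanθ = [146 ± √(146² − 4 × 22.63 × (159.6))] / (2 × 22.63) = (146 ± 82.86) / 45.26, giving tanθ = 1.395 or 5.056.
θ = 54.37° or 78.81°; the smaller is 54.37°.

54.4°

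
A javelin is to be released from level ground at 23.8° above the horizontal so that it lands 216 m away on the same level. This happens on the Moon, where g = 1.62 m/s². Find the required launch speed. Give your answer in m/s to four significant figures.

21.77 m/s

On level ground R = v₀² sin 2θ / g ⇒ v₀ = √(gR / sin 2θ).
v₀ = √(1.62 × 216 / sin 47.60°) = √(349.9 / 0.7385) = √473.85 = 21.77 m/s.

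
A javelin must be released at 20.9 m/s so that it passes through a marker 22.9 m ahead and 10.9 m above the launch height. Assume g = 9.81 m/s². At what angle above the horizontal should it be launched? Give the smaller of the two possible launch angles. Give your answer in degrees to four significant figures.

44.43°

Trajectory: y = x tanθ − g x² (1 + tan²θ)/(2v₀²). With x = 22.9, y = 10.9, v₀ = 20.9, g = 9.81:
5.889 tan²θ − 22.9 tanθ + (16.79) = 0.
tanθ = [22.9 ± √(22.9² − 4 × 5.889 × (16.79))] / (2 × 5.889) = (22.9 ± 11.36) / 11.78, giving tanθ = 0.9802 or 2.909.
θ = 44.43° or 71.03°; the smaller is 44.43°.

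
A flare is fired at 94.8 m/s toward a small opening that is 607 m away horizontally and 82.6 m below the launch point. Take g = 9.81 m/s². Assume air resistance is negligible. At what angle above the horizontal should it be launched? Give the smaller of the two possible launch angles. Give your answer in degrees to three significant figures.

Trajectory: y = x tanθ − g x² (1 + tan²θ)/(2v₀²). With x = 607, y = −82.6, v₀ = 94.8, g = 9.81:
201.1 tan²θ − 607 tanθ + (118.5) = 0.
tanθ = [607 ± √(607² − 4 × 201.1 × (118.5))] / (2 × 201.1) = (607 ± 522.6) / 402.2, giving tanθ = 0.2098 or 2.809.
θ = 11.85° or 70.40°; the smaller is 11.85°.

11.8°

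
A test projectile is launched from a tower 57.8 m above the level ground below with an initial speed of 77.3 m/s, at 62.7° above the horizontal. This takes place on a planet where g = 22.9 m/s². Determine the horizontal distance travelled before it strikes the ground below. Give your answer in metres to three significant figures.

Resolve: vₓ = 77.30 cos 62.7° = 35.45 m/s and v_y0 = 77.30 sin 62.7° = 68.69 m/s.
Vertical motion (up positive, ground at y = 0): 11.45 t² − (68.69) t − 57.8 = 0, so t = (68.69 + √(68.69² + 2·22.9·57.8)) / 22.9 = (68.69 + 85.82) / 22.9 = 6.747 s.
Horizontal distance: R = vₓ t = 35.45 × 6.747 = 239.2 m.

239 m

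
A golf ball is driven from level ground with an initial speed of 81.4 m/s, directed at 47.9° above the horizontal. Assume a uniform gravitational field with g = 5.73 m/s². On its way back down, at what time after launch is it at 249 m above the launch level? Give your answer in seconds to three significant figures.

Horizontal component vₓ = 81.40 cos 47.9° = 54.57 m/s; vertical v_y0 = 81.40 sin 47.9° = 60.40 m/s.
Set y = v_y0 t − ½ g t² = 249: 2.865 t² − 60.40 t + 249 = 0.
Quadratic formula: t = (60.40 ± √794.24) / 5.73 = (60.40 ± 28.18) / 5.73 → t = 5.622 s or 15.46 s.
The descending-branch root is 15.46 s.

15.5 s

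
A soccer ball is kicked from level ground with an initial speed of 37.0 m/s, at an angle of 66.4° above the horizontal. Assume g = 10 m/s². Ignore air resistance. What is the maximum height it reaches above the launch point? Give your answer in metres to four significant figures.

57.48 m

vₓ = 37.00 cos 66.4° = 14.81 m/s; v_y0 = 37.00 sin 66.4° = 33.91 m/s.
Peak height H = v_y0² / (2g) = 1149.6 / 20.00 = 57.48 m.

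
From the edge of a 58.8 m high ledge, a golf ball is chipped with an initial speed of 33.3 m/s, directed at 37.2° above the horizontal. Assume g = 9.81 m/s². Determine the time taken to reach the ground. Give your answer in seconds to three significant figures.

6.08 s

Horizontal component vₓ = 33.30 cos 37.2° = 26.52 m/s; vertical v_y0 = 33.30 sin 37.2° = 20.13 m/s.
Vertical motion (up positive, ground at y = 0): 4.905 t² − (20.13) t − 58.8 = 0, so t = (20.13 + √(20.13² + 2·9.81·58.8)) / 9.81 = (20.13 + 39.48) / 9.81 = 6.077 s.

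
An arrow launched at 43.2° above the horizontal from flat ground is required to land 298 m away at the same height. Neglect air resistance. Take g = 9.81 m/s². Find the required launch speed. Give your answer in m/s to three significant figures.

54.1 m/s

From R = (v₀² / g) sin 2θ: v₀ = √(gR / sin 2θ).
v₀ = √(9.81 × 298 / sin 86.40°) = √(2923 / 0.9980) = √2929.2 = 54.12 m/s.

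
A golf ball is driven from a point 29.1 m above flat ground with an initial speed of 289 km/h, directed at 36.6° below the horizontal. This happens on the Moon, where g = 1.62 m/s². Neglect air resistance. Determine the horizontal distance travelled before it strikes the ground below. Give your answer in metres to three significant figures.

38.8 m

Convert: 289 km/h = 289/3.6 = 80.28 m/s.
Horizontal component vₓ = 80.28 cos 36.6° = 64.45 m/s; vertical v_y0 = −47.86 m/s (downward).
Vertical motion (up positive, ground at y = 0): 0.8100 t² − (−47.86) t − 29.1 = 0, so t = (−47.86 + √(47.86² + 2·1.62·29.1)) / 1.62 = (−47.86 + 48.84) / 1.62 = 0.6018 s.
Horizontal distance: R = vₓ t = 64.45 × 0.6018 = 38.79 m.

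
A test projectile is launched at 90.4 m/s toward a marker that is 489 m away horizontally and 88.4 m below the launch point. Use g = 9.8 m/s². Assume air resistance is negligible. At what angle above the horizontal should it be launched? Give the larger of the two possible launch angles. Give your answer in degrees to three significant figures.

Trajectory: y = x tanθ − g x² (1 + tan²θ)/(2v₀²). With x = 489, y = −88.4, v₀ = 90.4, g = 9.80:
143.4 tan²θ − 489 tanθ + (54.98) = 0.
tanθ = [489 ± √(489² − 4 × 143.4 × (54.98))] / (2 × 143.4) = (489 ± 455.6) / 286.8, giving tanθ = 0.1164 or 3.294.
θ = 6.639° or 73.11°; the larger is 73.11°.

73.1°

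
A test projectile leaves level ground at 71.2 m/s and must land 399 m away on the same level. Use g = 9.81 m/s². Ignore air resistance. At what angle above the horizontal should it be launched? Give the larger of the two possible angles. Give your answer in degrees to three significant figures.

64.7°

From R = (v₀²/g) sin 2θ: sin 2θ = 9.81 × 399 / 5069.4 = 0.7721.
2θ = 50.54° or 180° − 50.54° = 129.5°, so θ = 25.27° or 64.73°.
The larger angle is 64.73°.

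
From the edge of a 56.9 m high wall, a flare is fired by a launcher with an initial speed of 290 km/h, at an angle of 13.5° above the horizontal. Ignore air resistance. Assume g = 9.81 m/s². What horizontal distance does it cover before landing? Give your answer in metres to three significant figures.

456 m

Convert: 290 km/h = 290/3.6 = 80.56 m/s.
Components: vₓ = 80.56 cos 13.5° = 78.33 m/s, v_y0 = 80.56 sin 13.5° = 18.81 m/s.
The projectile lands when y = 56.9 + (18.81) t − ½·9.81·t² = 0. Positive root: t = (18.81 + √(18.81² + 2·9.81·56.9)) / 9.81 = (18.81 + 38.34) / 9.81 = 5.825 s.
Horizontal distance: R = vₓ t = 78.33 × 5.825 = 456.3 m.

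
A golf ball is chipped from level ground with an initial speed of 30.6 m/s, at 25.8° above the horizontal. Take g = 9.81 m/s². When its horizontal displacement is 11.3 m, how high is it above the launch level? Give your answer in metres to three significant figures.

Horizontal component vₓ = 30.60 cos 25.8° = 27.55 m/s; vertical v_y0 = 30.60 sin 25.8° = 13.32 m/s.
Time to reach x = 11.3 m: t = x/vₓ = 11.3/27.55 = 0.4102 s.
Height: y = v_y0 t − ½ g t² = 13.32 × 0.4102 − 4.905 × 0.4102² = 5.463 − 0.8252 = 4.637 m.

4.64 m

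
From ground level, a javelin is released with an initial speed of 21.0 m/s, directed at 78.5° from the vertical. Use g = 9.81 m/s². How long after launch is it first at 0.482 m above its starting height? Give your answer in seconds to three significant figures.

vₓ = 21.00 sin 78.5° = 20.58 m/s; v_y0 = 21.00 cos 78.5° = 4.187 m/s.
Require v_y0 t − ½ g t² = 0.482, i.e. 4.905 t² − 4.187 t + 0.482 = 0.
Quadratic formula: t = (4.187 ± √8.0718) / 9.81 = (4.187 ± 2.841) / 9.81 → t = 0.1372 s or 0.7164 s.
The first (ascending) time is 0.1372 s.

0.137 s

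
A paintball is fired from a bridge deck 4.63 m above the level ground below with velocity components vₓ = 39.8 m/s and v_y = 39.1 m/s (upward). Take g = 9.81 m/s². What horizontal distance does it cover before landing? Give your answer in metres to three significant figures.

322 m

Vertical motion (up positive, ground at y = 0): 4.905 t² − (39.10) t − 4.63 = 0, so t = (39.10 + √(39.10² + 2·9.81·4.63)) / 9.81 = (39.10 + 40.24) / 9.81 = 8.088 s.
Horizontal distance: R = vₓ t = 39.80 × 8.088 = 321.9 m.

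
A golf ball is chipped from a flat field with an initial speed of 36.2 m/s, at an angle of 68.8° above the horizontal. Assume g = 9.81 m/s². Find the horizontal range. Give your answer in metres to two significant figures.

Resolve: vₓ = 36.20 cos 68.8° = 13.09 m/s and v_y0 = 36.20 sin 68.8° = 33.75 m/s.
Flight time T = 2 v_y0 / g = 6.881 s.
Horizontal distance R = vₓ T = 13.09 × 6.881 = 90.07 m.

90 m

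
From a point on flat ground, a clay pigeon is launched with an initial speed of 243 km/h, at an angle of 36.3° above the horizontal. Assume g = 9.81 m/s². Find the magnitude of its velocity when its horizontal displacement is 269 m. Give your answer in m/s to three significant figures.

Convert: 243 km/h = 243/3.6 = 67.50 m/s.
Horizontal component vₓ = 67.50 cos 36.3° = 54.40 m/s; vertical v_y0 = 67.50 sin 36.3° = 39.96 m/s.
At x = 269 m, t = x/vₓ = 269/54.40 = 4.945 s.
Vertical velocity there: v_y = v_y0 − g t = 39.96 − 9.81 × 4.945 = −8.548 m/s.
Speed: √(vₓ² + v_y²) = √(54.40² + 8.548²) = 55.07 m/s.

55.1 m/s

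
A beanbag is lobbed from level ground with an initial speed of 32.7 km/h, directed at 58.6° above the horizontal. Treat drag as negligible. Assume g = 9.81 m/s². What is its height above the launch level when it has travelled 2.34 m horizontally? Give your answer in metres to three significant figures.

Convert: 32.7 km/h = 32.7/3.6 = 9.083 m/s.
Resolve: vₓ = 9.083 cos 58.6° = 4.733 m/s and v_y0 = 9.083 sin 58.6° = 7.753 m/s.
Time to reach x = 2.34 m: t = x/vₓ = 2.34/4.733 = 0.4945 s.
Height: y = v_y0 t − ½ g t² = 7.753 × 0.4945 − 4.905 × 0.4945² = 3.834 − 1.199 = 2.634 m.

2.63 m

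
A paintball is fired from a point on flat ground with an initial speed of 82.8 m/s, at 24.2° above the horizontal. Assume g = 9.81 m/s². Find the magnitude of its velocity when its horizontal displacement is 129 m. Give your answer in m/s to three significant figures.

Horizontal component vₓ = 82.80 cos 24.2° = 75.52 m/s; vertical v_y0 = 82.80 sin 24.2° = 33.94 m/s.
x = vₓ t ⇒ t = 129/75.52 = 1.708 s.
Vertical velocity there: v_y = v_y0 − g t = 33.94 − 9.81 × 1.708 = 17.19 m/s.
Speed: √(vₓ² + v_y²) = √(75.52² + 17.19²) = 77.45 m/s.

77.5 m/s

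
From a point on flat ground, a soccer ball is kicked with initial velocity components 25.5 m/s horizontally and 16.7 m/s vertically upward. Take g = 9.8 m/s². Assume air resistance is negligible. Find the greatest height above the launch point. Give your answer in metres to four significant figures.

14.23 m

Maximum height: H = v_y0² / (2g) = 16.70² / (2 × 9.80) = 14.23 m.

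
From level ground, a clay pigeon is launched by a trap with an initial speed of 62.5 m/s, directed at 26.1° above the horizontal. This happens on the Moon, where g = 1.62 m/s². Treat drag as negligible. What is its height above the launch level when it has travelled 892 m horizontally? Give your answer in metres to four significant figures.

232.4 m

Resolve: vₓ = 62.50 cos 26.1° = 56.13 m/s and v_y0 = 62.50 sin 26.1° = 27.50 m/s.
x = vₓ t ⇒ t = 892/56.13 = 15.89 s.
Height: y = v_y0 t − ½ g t² = 27.50 × 15.89 − 0.8100 × 15.89² = 437.0 − 204.6 = 232.4 m.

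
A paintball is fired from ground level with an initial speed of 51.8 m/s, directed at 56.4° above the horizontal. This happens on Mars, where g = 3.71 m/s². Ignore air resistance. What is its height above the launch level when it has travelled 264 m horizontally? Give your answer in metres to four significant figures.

Horizontal component vₓ = 51.80 cos 56.4° = 28.67 m/s; vertical v_y0 = 51.80 sin 56.4° = 43.15 m/s.
At x = 264 m, t = x/vₓ = 264/28.67 = 9.210 s.
Height: y = v_y0 t − ½ g t² = 43.15 × 9.210 − 1.855 × 9.210² = 397.4 − 157.3 = 240.0 m.

240.0 m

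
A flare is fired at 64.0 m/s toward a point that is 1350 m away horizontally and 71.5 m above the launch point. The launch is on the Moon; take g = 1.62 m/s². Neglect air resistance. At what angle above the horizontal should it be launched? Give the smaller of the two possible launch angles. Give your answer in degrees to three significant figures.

19.5°

Trajectory: y = x tanθ − g x² (1 + tan²θ)/(2v₀²). With x = 1350, y = 71.5, v₀ = 64.0, g = 1.62:
360.4 tan²θ − 1350 tanθ + (431.9) = 0.
tanθ = [1350 ± √(1350² − 4 × 360.4 × (431.9))] / (2 × 360.4) = (1350 ± 1095) / 720.8, giving tanθ = 0.3532 or 3.393.
θ = 19.46° or 73.58°; the smaller is 19.46°.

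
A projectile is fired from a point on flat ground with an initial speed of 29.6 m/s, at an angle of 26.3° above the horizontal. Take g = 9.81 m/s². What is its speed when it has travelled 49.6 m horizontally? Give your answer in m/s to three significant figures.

27.0 m/s

Components: vₓ = 29.60 cos 26.3° = 26.54 m/s, v_y0 = 29.60 sin 26.3° = 13.11 m/s.
x = vₓ t ⇒ t = 49.6/26.54 = 1.869 s.
Vertical velocity there: v_y = v_y0 − g t = 13.11 − 9.81 × 1.869 = −5.222 m/s.
Speed: √(vₓ² + v_y²) = √(26.54² + 5.222²) = 27.04 m/s.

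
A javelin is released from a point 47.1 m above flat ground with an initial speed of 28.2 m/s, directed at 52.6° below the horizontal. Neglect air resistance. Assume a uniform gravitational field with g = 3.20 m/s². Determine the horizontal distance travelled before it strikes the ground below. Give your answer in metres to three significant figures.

vₓ = 28.20 cos 52.6° = 17.13 m/s; v_y0 = −22.40 m/s (downward).
Vertical motion (up positive, ground at y = 0): 1.600 t² − (−22.40) t − 47.1 = 0, so t = (−22.40 + √(22.40² + 2·3.20·47.1)) / 3.20 = (−22.40 + 28.34) / 3.20 = 1.856 s.
Horizontal distance: R = vₓ t = 17.13 × 1.856 = 31.80 m.

31.8 m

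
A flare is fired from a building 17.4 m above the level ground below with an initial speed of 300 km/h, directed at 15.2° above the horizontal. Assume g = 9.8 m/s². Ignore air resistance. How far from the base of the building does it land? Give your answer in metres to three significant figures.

Convert: 300 km/h = 300/3.6 = 83.33 m/s.
vₓ = 83.33 cos 15.2° = 80.42 m/s; v_y0 = 83.33 sin 15.2° = 21.85 m/s.
Vertical motion (up positive, ground at y = 0): 4.900 t² − (21.85) t − 17.4 = 0, so t = (21.85 + √(21.85² + 2·9.80·17.4)) / 9.80 = (21.85 + 28.61) / 9.80 = 5.149 s.
Horizontal distance: R = vₓ t = 80.42 × 5.149 = 414.0 m.

414 m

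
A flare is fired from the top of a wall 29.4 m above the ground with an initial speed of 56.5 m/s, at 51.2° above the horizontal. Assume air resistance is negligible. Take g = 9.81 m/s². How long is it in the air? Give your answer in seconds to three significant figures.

9.60 s

Components: vₓ = 56.50 cos 51.2° = 35.40 m/s, v_y0 = 56.50 sin 51.2° = 44.03 m/s.
Vertical motion (up positive, ground at y = 0): 4.905 t² − (44.03) t − 29.4 = 0, so t = (44.03 + √(44.03² + 2·9.81·29.4)) / 9.81 = (44.03 + 50.16) / 9.81 = 9.601 s.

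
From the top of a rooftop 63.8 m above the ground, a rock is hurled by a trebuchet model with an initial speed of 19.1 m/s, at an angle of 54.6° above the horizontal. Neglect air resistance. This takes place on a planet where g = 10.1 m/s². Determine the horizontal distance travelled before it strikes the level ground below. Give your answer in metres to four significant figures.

59.92 m

vₓ = 19.10 cos 54.6° = 11.06 m/s; v_y0 = 19.10 sin 54.6° = 15.57 m/s.
With up positive and y = 0 at the ground: y(t) = 63.8 + (15.57) t − 5.050 t². Setting y = 0 and taking the positive root: t = [15.57 + √(15.57² + 2·10.1·63.8)] / 10.1 = (15.57 + 39.13) / 10.1 = 5.416 s.
Horizontal distance: R = vₓ t = 11.06 × 5.416 = 59.92 m.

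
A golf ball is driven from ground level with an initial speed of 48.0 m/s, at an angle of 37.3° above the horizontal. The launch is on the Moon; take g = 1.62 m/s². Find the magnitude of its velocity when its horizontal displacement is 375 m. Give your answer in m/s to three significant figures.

Components: vₓ = 48.00 cos 37.3° = 38.18 m/s, v_y0 = 48.00 sin 37.3° = 29.09 m/s.
x = vₓ t ⇒ t = 375/38.18 = 9.821 s.
Vertical velocity there: v_y = v_y0 − g t = 29.09 − 1.62 × 9.821 = 13.18 m/s.
Speed: √(vₓ² + v_y²) = √(38.18² + 13.18²) = 40.39 m/s.

40.4 m/s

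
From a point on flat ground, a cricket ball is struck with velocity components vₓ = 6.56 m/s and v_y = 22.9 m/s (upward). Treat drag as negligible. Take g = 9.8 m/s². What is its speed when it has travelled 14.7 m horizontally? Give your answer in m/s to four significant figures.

6.627 m/s

Time to reach x = 14.7 m: t = x/vₓ = 14.7/6.560 = 2.241 s.
Vertical velocity there: v_y = v_y0 − g t = 22.90 − 9.80 × 2.241 = 0.9396 m/s.
Speed: √(vₓ² + v_y²) = √(6.560² + 0.9396²) = 6.627 m/s.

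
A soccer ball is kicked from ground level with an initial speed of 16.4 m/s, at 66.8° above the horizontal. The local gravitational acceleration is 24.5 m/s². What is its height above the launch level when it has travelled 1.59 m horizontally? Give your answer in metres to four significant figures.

Resolve: vₓ = 16.40 cos 66.8° = 6.461 m/s and v_y0 = 16.40 sin 66.8° = 15.07 m/s.
x = vₓ t ⇒ t = 1.59/6.461 = 0.2461 s.
Height: y = v_y0 t − ½ g t² = 15.07 × 0.2461 − 12.25 × 0.2461² = 3.710 − 0.7420 = 2.968 m.

2.968 m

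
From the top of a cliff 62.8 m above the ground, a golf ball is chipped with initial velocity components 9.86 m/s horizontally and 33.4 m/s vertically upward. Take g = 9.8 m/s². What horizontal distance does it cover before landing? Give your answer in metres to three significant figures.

82.3 m

Vertical motion (up positive, ground at y = 0): 4.900 t² − (33.40) t − 62.8 = 0, so t = (33.40 + √(33.40² + 2·9.80·62.8)) / 9.80 = (33.40 + 48.44) / 9.80 = 8.351 s.
Horizontal distance: R = vₓ t = 9.860 × 8.351 = 82.34 m.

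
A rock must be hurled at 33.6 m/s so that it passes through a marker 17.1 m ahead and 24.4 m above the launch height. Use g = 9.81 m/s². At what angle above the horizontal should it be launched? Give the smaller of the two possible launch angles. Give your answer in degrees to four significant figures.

59.85°

Trajectory: y = x tanθ − g x² (1 + tan²θ)/(2v₀²). With x = 17.1, y = 24.4, v₀ = 33.6, g = 9.81:
1.270 tan²θ − 17.1 tanθ + (25.67) = 0.
tanθ = [17.1 ± √(17.1² − 4 × 1.270 × (25.67))] / (2 × 1.270) = (17.1 ± 12.73) / 2.541, giving tanθ = 1.721 or 11.74.
θ = 59.85° or 85.13°; the smaller is 59.85°.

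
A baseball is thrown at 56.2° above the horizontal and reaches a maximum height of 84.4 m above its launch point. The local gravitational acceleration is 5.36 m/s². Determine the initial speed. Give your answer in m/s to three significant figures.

At the peak v_y = 0, so v_y0 = √(2gH) = √(2 × 5.36 × 84.4) = 30.08 m/s.
v_y0 = v₀ sin θ ⇒ v₀ = 30.08 / sin 56.2° = 36.20 m/s.

36.2 m/s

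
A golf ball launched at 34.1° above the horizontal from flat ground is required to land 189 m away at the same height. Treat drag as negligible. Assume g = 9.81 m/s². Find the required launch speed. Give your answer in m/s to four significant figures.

44.69 m/s

From R = (v₀² / g) sin 2θ: v₀ = √(gR / sin 2θ).
v₀ = √(9.81 × 189 / sin 68.20°) = √(1854 / 0.9285) = √1996.9 = 44.69 m/s.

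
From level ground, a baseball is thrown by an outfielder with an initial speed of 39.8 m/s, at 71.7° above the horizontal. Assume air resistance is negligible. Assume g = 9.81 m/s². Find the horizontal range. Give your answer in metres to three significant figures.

Resolve: vₓ = 39.80 cos 71.7° = 12.50 m/s and v_y0 = 39.80 sin 71.7° = 37.79 m/s.
Time aloft: T = 2 v_y0 / g = 2 × 37.79 / 9.81 = 7.704 s.
Range: R = vₓ T = 12.50 × 7.704 = 96.27 m.

96.3 m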